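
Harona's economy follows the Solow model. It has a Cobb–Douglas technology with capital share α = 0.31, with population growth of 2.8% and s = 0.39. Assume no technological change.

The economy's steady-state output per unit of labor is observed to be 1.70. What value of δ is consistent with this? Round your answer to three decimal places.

In steady state, investment equals break-even investment: s·k^α = (n + δ)·k.
Since y* = [s/(n + δ)]^(α/(1−α)), we have s/(n + δ) = (y*)^((1−α)/α) = 1.70^2.2258 = 3.2579.
Therefore n + δ = s / 3.2579 = 0.39 / 3.2579 = 0.1197, so δ = 0.1197 − 0.028 = 0.0917.

δ ≈ 0.092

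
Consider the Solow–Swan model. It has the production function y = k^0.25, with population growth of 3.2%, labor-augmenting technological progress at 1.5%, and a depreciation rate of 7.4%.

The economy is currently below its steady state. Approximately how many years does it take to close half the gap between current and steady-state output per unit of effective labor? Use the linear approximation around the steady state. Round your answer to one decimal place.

half-life ≈ 7.6 years

Near the steady state the convergence rate is λ = (1 − α)(n + g + δ).
λ = (1 − 0.25) × 0.121 = 0.75 × 0.121 = 0.09075
Half-life = ln 2 / λ = 0.6931 / 0.09075 ≈ 7.64 years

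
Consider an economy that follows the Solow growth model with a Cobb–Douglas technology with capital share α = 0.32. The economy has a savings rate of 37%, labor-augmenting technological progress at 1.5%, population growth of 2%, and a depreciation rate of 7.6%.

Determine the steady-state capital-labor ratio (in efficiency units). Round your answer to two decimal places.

k* ≈ 5.87

At the steady state, Δk = 0, so s·k^α = (n + g + δ)·k.
Rearranging, k^(1−α) = s / (n + g + δ).
k^0.68 = 0.37 / (0.020 + 0.015 + 0.076) = 0.37 / 0.111 = 3.3333
k* = 3.3333^(1/0.68) ≈ 5.8740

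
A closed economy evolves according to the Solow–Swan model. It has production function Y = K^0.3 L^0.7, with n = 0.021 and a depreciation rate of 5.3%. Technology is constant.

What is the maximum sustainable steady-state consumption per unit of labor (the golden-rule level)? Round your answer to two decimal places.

c_gold ≈ 1.28

At the golden rule, f'(k) = n + δ, so α·k^(α−1) = n + δ and k_gold = (α/(n + δ))^(1/(1−α)).
k_gold = (0.3/0.074)^(1/0.7) = 4.0541^1.4286 ≈ 7.3865
c_gold = f(k_gold) − (n + δ)·k_gold = 1.8219 − 0.074×7.3865 ≈ 1.2753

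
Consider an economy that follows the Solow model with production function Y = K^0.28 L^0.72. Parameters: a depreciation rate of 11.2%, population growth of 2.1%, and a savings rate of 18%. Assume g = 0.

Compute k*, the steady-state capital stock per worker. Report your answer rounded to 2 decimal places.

k* = 1.52

In steady state, investment equals break-even investment: s·k^α = (n + δ)·k.
Dividing both sides by k: k^(1−α) = s / (n + δ).
k^0.72 = 0.18 / (0.021 + 0.112) = 0.18 / 0.133 = 1.3534
k* = 1.3534^(1/0.72) ≈ 1.5224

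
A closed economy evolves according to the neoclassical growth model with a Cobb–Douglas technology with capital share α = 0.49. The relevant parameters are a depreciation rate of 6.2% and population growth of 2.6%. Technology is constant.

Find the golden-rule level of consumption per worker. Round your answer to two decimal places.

At the golden rule, f'(k) = n + δ, so α·k^(α−1) = n + δ and k_gold = (α/(n + δ))^(1/(1−α)).
k_gold = (0.49/0.088)^(1/0.51) = 5.5682^1.9608 ≈ 28.9866
c_gold = f(k_gold) − (n + δ)·k_gold = 5.2057 − 0.088×28.9866 ≈ 2.6549

c_gold ≈ 2.65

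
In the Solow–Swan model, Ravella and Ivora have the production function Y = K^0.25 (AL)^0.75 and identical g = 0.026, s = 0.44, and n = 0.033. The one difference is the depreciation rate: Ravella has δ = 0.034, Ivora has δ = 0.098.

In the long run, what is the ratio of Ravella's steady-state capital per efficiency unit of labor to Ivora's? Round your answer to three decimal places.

Steady-state k* = [s/(n + g + δ)]^(1/(1−α)), so the ratio is [ (s_R/(n + g + δ)_R) / (s_I/(n + g + δ)_I) ]^1.3333.
s_R/(n + g + δ)_R = 0.44/0.093 = 4.7312; s_I/(n + g + δ)_I = 0.44/0.157 = 2.8025.
Ratio = (4.7312/2.8025)^1.3333 = 1.6882^1.3333 ≈ 2.0101

ratio ≈ 2.010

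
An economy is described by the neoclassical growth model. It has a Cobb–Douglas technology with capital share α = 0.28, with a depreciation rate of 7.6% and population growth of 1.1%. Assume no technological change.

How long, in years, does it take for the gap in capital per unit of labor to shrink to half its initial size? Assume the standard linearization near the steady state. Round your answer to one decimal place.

Near the steady state the convergence rate is λ = (1 − α)(n + δ).
λ = (1 − 0.28) × 0.087 = 0.72 × 0.087 = 0.06264
Half-life = ln 2 / λ = 0.6931 / 0.06264 ≈ 11.06 years

t_½ ≈ 11.1 years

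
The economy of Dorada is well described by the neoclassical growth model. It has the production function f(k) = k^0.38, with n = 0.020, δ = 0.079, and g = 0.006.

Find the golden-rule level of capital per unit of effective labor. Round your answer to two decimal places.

The golden rule sets f'(k) = n + g + δ, i.e. α·k^(α−1) = n + g + δ.
So k^(1−α) = α / (n + g + δ) = 0.38 / 0.105 = 3.6190.
k_gold = 3.6190^(1/0.62) ≈ 7.9607

k_gold ≈ 7.96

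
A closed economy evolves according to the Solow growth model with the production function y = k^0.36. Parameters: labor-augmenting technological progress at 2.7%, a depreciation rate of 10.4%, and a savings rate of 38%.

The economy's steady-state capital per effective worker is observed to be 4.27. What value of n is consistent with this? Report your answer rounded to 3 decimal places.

n ≈ 0.019

In steady state, investment equals break-even investment: s·k^α = (n + g + δ)·k.
So s / (n + g + δ) = (k*)^(1−α) = 4.27^0.64 = 2.5321.
Therefore n + g + δ = s / 2.5321 = 0.38 / 2.5321 = 0.1501, so n = 0.1501 − 0.131 = 0.0191.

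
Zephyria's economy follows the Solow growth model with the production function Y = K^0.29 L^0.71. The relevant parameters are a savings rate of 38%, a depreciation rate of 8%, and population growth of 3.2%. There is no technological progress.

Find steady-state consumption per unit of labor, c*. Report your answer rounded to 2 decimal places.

c* ≈ 1.02

Steady state requires s·f(k) = (n + δ)·k, i.e. s·k^α = (n + δ)·k.
Rearranging, k^(1−α) = s / (n + δ).
k^0.71 = 0.38 / (0.032 + 0.080) = 0.38 / 0.112 = 3.3929
k* = 3.3929^(1/0.71) ≈ 5.5883
y* = (k*)^α = 5.5883^0.29 ≈ 1.6471
c* = (1 − s)·y* = (1 − 0.38) × 1.6471 ≈ 1.0212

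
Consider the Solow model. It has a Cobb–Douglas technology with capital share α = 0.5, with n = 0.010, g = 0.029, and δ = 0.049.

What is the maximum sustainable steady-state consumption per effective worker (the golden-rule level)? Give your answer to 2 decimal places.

At the golden rule, f'(k) = n + g + δ, so α·k^(α−1) = n + g + δ and k_gold = (α/(n + g + δ))^(1/(1−α)).
k_gold = (0.5/0.088)^(1/0.5) = 5.6818^2 ≈ 32.2829
c_gold = f(k_gold) − (n + g + δ)·k_gold = 5.6818 − 0.088×32.2829 ≈ 2.8409

c_gold ≈ 2.84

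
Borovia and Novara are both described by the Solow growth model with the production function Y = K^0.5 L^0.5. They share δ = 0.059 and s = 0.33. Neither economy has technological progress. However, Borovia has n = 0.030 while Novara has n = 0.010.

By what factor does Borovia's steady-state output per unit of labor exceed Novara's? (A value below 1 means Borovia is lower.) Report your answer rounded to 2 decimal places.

y*_B / y*_N ≈ 0.78

Steady-state y* = [s/(n + δ)]^(α/(1−α)), so the ratio is [ (s_B/(n + δ)_B) / (s_N/(n + δ)_N) ]^1.
s_B/(n + δ)_B = 0.33/0.089 = 3.7079; s_N/(n + δ)_N = 0.33/0.069 = 4.7826.
Ratio = (3.7079/4.7826)^1 = 0.7753^1 ≈ 0.7753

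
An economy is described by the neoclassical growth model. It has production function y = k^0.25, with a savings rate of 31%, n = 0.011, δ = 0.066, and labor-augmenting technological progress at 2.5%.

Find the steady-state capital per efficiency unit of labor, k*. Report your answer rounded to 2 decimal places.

Steady state requires s·f(k) = (n + g + δ)·k, i.e. s·k^α = (n + g + δ)·k.
Rearranging, k^(1−α) = s / (n + g + δ).
k^0.75 = 0.31 / (0.011 + 0.025 + 0.066) = 0.31 / 0.102 = 3.0392
k* = 3.0392^(1/0.75) ≈ 4.4023

k* ≈ 4.40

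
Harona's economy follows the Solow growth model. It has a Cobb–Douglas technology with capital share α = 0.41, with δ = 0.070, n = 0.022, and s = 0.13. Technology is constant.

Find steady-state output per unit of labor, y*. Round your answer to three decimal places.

Steady state requires s·f(k) = (n + δ)·k, i.e. s·k^α = (n + δ)·k.
Rearranging, k^(1−α) = s / (n + δ).
k^0.59 = 0.13 / (0.022 + 0.070) = 0.13 / 0.092 = 1.4130
k* = 1.4130^(1/0.59) ≈ 1.7967
y* = (k*)^α = 1.7967^0.41 ≈ 1.2716

y* ≈ 1.272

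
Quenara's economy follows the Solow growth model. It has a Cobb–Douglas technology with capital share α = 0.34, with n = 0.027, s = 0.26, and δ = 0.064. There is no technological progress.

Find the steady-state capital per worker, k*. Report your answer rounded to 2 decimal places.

In steady state, investment equals break-even investment: s·k^α = (n + δ)·k.
Dividing both sides by k: k^(1−α) = s / (n + δ).
k^0.66 = 0.26 / (0.027 + 0.064) = 0.26 / 0.091 = 2.8571
k* = 2.8571^(1/0.66) ≈ 4.9068

k* = 4.91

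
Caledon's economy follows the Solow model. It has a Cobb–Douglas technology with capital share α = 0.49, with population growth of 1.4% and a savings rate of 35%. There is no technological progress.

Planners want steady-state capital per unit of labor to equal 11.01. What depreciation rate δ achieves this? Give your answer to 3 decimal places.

At the steady state, Δk = 0, so s·k^α = (n + δ)·k.
So s / (n + δ) = (k*)^(1−α) = 11.01^0.51 = 3.3987.
Therefore n + δ = s / 3.3987 = 0.35 / 3.3987 = 0.1030, so δ = 0.1030 − 0.014 = 0.0890.

δ ≈ 0.089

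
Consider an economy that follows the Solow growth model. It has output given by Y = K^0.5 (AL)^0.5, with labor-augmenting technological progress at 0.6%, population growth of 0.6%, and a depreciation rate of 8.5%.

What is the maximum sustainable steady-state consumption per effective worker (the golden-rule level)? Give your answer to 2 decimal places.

At the golden rule, f'(k) = n + g + δ, so α·k^(α−1) = n + g + δ and k_gold = (α/(n + g + δ))^(1/(1−α)).
k_gold = (0.5/0.097)^(1/0.5) = 5.1546^2 ≈ 26.5699
c_gold = f(k_gold) − (n + g + δ)·k_gold = 5.1546 − 0.097×26.5699 ≈ 2.5773

c_gold ≈ 2.58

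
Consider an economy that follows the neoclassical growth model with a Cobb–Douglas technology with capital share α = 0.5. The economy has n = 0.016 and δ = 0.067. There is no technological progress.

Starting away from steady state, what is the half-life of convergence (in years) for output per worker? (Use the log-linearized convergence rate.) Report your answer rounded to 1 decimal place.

t_½ ≈ 16.7 years

Near the steady state the convergence rate is λ = (1 − α)(n + δ).
λ = (1 − 0.5) × 0.083 = 0.5 × 0.083 = 0.0415
Half-life = ln 2 / λ = 0.6931 / 0.0415 ≈ 16.70 years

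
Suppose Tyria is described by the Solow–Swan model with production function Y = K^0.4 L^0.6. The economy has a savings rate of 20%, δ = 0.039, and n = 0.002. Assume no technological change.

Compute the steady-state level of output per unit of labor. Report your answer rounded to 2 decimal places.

Steady state requires s·f(k) = (n + δ)·k, i.e. s·k^α = (n + δ)·k.
Dividing both sides by k: k^(1−α) = s / (n + δ).
k^0.6 = 0.20 / (0.002 + 0.039) = 0.20 / 0.041 = 4.8780
k* = 4.8780^(1/0.6) ≈ 14.0304
y* = (k*)^α = 14.0304^0.4 ≈ 2.8763

y* ≈ 2.88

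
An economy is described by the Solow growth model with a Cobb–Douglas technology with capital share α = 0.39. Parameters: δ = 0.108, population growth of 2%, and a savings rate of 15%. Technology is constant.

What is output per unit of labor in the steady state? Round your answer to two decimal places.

y* ≈ 1.11

In steady state, investment equals break-even investment: s·k^α = (n + δ)·k.
Rearranging, k^(1−α) = s / (n + δ).
k^0.61 = 0.15 / (0.020 + 0.108) = 0.15 / 0.128 = 1.1719
k* = 1.1719^(1/0.61) ≈ 1.2970
y* = (k*)^α = 1.2970^0.39 ≈ 1.1067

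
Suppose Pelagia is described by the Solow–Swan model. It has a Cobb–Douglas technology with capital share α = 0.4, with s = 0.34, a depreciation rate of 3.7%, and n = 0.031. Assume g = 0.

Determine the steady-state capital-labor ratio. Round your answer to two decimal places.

Steady state requires s·f(k) = (n + δ)·k, i.e. s·k^α = (n + δ)·k.
Dividing both sides by k: k^(1−α) = s / (n + δ).
k^0.6 = 0.34 / (0.031 + 0.037) = 0.34 / 0.068 = 5.0000
k* = 5.0000^(1/0.6) ≈ 14.6201

k* = 14.62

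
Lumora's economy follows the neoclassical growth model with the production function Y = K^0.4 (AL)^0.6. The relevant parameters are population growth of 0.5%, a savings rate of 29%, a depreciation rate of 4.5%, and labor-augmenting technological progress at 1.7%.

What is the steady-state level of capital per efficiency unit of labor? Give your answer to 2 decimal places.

Steady state requires s·f(k) = (n + g + δ)·k, i.e. s·k^α = (n + g + δ)·k.
Dividing both sides by k: k^(1−α) = s / (n + g + δ).
k^0.6 = 0.29 / (0.005 + 0.017 + 0.045) = 0.29 / 0.067 = 4.3284
k* = 4.3284^(1/0.6) ≈ 11.4960

k* ≈ 11.50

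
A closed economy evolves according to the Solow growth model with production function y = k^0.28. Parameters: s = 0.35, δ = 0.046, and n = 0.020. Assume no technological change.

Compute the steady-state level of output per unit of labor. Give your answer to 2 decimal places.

y* ≈ 1.91

In steady state, investment equals break-even investment: s·k^α = (n + δ)·k.
Rearranging, k^(1−α) = s / (n + δ).
k^0.72 = 0.35 / (0.020 + 0.046) = 0.35 / 0.066 = 5.3030
k* = 5.3030^(1/0.72) ≈ 10.1457
y* = (k*)^α = 10.1457^0.28 ≈ 1.9132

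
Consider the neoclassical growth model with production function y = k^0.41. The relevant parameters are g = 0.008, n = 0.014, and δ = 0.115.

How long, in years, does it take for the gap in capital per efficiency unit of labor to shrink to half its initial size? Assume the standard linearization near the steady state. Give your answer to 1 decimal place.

t_½ ≈ 8.6 years

Near the steady state the convergence rate is λ = (1 − α)(n + g + δ).
λ = (1 − 0.41) × 0.137 = 0.59 × 0.137 = 0.08083
Half-life = ln 2 / λ = 0.6931 / 0.08083 ≈ 8.57 years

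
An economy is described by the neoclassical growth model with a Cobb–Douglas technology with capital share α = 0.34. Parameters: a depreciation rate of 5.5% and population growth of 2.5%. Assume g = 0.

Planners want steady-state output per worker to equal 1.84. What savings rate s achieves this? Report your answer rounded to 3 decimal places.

In steady state, investment equals break-even investment: s·k^α = (n + δ)·k.
Since y* = [s/(n + δ)]^(α/(1−α)), we have s/(n + δ) = (y*)^((1−α)/α) = 1.84^1.9412 = 3.2664.
Therefore s = 3.2664 × (n + δ) = 3.2664 × 0.080 = 0.2613.

s ≈ 0.261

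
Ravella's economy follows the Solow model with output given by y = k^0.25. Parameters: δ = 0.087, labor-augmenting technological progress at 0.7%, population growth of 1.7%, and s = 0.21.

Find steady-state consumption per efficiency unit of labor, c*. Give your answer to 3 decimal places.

In steady state, investment equals break-even investment: s·k^α = (n + g + δ)·k.
Dividing both sides by k: k^(1−α) = s / (n + g + δ).
k^0.75 = 0.21 / (0.017 + 0.007 + 0.087) = 0.21 / 0.111 = 1.8919
k* = 1.8919^(1/0.75) ≈ 2.3399
y* = (k*)^α = 2.3399^0.25 ≈ 1.2368
c* = (1 − s)·y* = (1 − 0.21) × 1.2368 ≈ 0.9771

c* = 0.977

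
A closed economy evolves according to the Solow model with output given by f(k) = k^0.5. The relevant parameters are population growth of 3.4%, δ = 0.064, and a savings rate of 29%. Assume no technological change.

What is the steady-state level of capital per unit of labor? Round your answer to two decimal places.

k* = 8.76

In steady state, investment equals break-even investment: s·k^α = (n + δ)·k.
Dividing both sides by k: k^(1−α) = s / (n + δ).
k^0.5 = 0.29 / (0.034 + 0.064) = 0.29 / 0.098 = 2.9592
k* = 2.9592^(1/0.5) ≈ 8.7569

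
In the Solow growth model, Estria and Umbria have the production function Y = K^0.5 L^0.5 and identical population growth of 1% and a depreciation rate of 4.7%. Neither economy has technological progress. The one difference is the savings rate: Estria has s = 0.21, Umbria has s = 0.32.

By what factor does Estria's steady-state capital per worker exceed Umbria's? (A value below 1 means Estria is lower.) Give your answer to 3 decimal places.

Steady-state k* = [s/(n + δ)]^(1/(1−α)), so the ratio is [ (s_E/(n + δ)_E) / (s_U/(n + δ)_U) ]^2.
s_E/(n + δ)_E = 0.21/0.057 = 3.6842; s_U/(n + δ)_U = 0.32/0.057 = 5.6140.
Ratio = (3.6842/5.6140)^2 = 0.6563^2 ≈ 0.4307

k*_E / k*_U ≈ 0.431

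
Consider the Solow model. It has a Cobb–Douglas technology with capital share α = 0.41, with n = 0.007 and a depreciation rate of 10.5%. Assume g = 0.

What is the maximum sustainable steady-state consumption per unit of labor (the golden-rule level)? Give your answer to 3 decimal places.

At the golden rule, f'(k) = n + δ, so α·k^(α−1) = n + δ and k_gold = (α/(n + δ))^(1/(1−α)).
k_gold = (0.41/0.112)^(1/0.59) = 3.6607^1.6949 ≈ 9.0195
c_gold = f(k_gold) − (n + δ)·k_gold = 2.4639 − 0.112×9.0195 ≈ 1.4537

c_gold ≈ 1.454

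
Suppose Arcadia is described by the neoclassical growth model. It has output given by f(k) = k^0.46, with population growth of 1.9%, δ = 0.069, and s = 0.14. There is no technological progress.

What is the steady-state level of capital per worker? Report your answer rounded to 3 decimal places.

k* = 2.363

At the steady state, Δk = 0, so s·k^α = (n + δ)·k.
Dividing both sides by k: k^(1−α) = s / (n + δ).
k^0.54 = 0.14 / (0.019 + 0.069) = 0.14 / 0.088 = 1.5909
k* = 1.5909^(1/0.54) ≈ 2.3627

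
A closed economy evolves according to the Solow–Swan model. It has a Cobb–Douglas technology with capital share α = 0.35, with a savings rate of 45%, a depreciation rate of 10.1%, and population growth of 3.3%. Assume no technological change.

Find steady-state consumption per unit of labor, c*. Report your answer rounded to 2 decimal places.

c* = 1.06

At the steady state, Δk = 0, so s·k^α = (n + δ)·k.
Rearranging, k^(1−α) = s / (n + δ).
k^0.65 = 0.45 / (0.033 + 0.101) = 0.45 / 0.134 = 3.3582
k* = 3.3582^(1/0.65) ≈ 6.4475
y* = (k*)^α = 6.4475^0.35 ≈ 1.9199
c* = (1 − s)·y* = (1 − 0.45) × 1.9199 ≈ 1.0559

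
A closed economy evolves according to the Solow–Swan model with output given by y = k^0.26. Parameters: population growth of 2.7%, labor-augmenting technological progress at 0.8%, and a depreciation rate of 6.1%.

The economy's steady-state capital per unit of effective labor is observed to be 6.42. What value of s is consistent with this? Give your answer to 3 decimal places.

In steady state, investment equals break-even investment: s·k^α = (n + g + δ)·k.
So s / (n + g + δ) = (k*)^(1−α) = 6.42^0.74 = 3.9589.
Therefore s = 3.9589 × (n + g + δ) = 3.9589 × 0.096 = 0.3801.

s ≈ 0.380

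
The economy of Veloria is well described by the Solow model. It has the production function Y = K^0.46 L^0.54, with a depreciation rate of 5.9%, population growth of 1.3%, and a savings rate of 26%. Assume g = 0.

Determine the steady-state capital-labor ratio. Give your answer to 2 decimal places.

k* = 10.78

In steady state, investment equals break-even investment: s·k^α = (n + δ)·k.
Rearranging, k^(1−α) = s / (n + δ).
k^0.54 = 0.26 / (0.013 + 0.059) = 0.26 / 0.072 = 3.6111
k* = 3.6111^(1/0.54) ≈ 10.7812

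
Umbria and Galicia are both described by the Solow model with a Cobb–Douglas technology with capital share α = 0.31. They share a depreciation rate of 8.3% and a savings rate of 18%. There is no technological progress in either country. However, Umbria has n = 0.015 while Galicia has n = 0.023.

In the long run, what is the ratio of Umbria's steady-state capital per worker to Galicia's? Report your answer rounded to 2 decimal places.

ratio ≈ 1.12

Steady-state k* = [s/(n + δ)]^(1/(1−α)), so the ratio is [ (s_U/(n + δ)_U) / (s_G/(n + δ)_G) ]^1.4493.
s_U/(n + δ)_U = 0.18/0.098 = 1.8367; s_G/(n + δ)_G = 0.18/0.106 = 1.6981.
Ratio = (1.8367/1.6981)^1.4493 = 1.0816^1.4493 ≈ 1.1204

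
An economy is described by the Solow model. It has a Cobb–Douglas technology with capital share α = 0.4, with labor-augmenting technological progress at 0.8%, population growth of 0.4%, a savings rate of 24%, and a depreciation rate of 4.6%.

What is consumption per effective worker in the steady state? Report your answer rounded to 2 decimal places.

c* = 1.96

At the steady state, Δk = 0, so s·k^α = (n + g + δ)·k.
Rearranging, k^(1−α) = s / (n + g + δ).
k^0.6 = 0.24 / (0.004 + 0.008 + 0.046) = 0.24 / 0.058 = 4.1379
k* = 4.1379^(1/0.6) ≈ 10.6651
y* = (k*)^α = 10.6651^0.4 ≈ 2.5774
c* = (1 − s)·y* = (1 − 0.24) × 2.5774 ≈ 1.9588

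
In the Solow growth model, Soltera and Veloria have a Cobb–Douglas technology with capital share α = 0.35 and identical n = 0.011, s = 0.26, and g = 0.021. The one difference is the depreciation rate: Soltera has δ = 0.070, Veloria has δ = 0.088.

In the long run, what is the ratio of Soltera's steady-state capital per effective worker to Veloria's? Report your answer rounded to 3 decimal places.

ratio ≈ 1.284

Steady-state k* = [s/(n + g + δ)]^(1/(1−α)), so the ratio is [ (s_S/(n + g + δ)_S) / (s_V/(n + g + δ)_V) ]^1.5385.
s_S/(n + g + δ)_S = 0.26/0.102 = 2.5490; s_V/(n + g + δ)_V = 0.26/0.120 = 2.1667.
Ratio = (2.5490/2.1667)^1.5385 = 1.1764^1.5385 ≈ 1.2840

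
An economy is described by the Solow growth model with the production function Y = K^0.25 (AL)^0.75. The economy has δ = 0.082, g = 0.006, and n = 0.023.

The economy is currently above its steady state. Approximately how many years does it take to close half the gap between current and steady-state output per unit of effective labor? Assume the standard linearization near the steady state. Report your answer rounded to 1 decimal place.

t_½ ≈ 8.3 years

Near the steady state the convergence rate is λ = (1 − α)(n + g + δ).
λ = (1 − 0.25) × 0.111 = 0.75 × 0.111 = 0.08325
Half-life = ln 2 / λ = 0.6931 / 0.08325 ≈ 8.33 years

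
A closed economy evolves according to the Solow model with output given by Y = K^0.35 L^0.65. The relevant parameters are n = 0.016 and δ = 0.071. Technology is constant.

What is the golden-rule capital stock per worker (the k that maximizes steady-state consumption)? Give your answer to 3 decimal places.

The golden rule sets f'(k) = n + δ, i.e. α·k^(α−1) = n + δ.
So k^(1−α) = α / (n + δ) = 0.35 / 0.087 = 4.0230.
k_gold = 4.0230^(1/0.65) ≈ 8.5129

k_gold ≈ 8.513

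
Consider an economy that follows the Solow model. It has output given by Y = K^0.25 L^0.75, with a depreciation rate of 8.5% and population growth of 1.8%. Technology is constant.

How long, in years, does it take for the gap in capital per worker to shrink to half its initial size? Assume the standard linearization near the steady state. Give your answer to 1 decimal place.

Near the steady state the convergence rate is λ = (1 − α)(n + δ).
λ = (1 − 0.25) × 0.103 = 0.75 × 0.103 = 0.07725
Half-life = ln 2 / λ = 0.6931 / 0.07725 ≈ 8.97 years

t_½ ≈ 9.0 years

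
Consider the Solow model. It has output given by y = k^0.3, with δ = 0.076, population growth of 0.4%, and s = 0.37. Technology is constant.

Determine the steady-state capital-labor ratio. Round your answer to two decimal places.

Steady state requires s·f(k) = (n + δ)·k, i.e. s·k^α = (n + δ)·k.
Rearranging, k^(1−α) = s / (n + δ).
k^0.7 = 0.37 / (0.004 + 0.076) = 0.37 / 0.080 = 4.6250
k* = 4.6250^(1/0.7) ≈ 8.9158

k* = 8.92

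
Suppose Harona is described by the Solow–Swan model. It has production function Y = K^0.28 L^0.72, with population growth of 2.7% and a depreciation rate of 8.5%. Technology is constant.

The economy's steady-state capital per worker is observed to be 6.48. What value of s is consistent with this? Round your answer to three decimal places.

s ≈ 0.430

In steady state, investment equals break-even investment: s·k^α = (n + δ)·k.
So s / (n + δ) = (k*)^(1−α) = 6.48^0.72 = 3.8400.
Therefore s = 3.8400 × (n + δ) = 3.8400 × 0.112 = 0.4301.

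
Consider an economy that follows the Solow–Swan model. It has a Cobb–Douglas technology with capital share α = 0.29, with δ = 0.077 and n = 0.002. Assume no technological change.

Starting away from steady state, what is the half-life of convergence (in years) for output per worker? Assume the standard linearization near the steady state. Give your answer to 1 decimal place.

about 12.4 years

Near the steady state the convergence rate is λ = (1 − α)(n + δ).
λ = (1 − 0.29) × 0.079 = 0.71 × 0.079 = 0.05609
Half-life = ln 2 / λ = 0.6931 / 0.05609 ≈ 12.36 years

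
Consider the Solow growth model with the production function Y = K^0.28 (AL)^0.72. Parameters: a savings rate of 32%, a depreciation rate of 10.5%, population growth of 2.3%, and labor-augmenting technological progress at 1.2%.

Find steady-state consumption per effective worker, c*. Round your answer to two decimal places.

c* = 0.94

At the steady state, Δk = 0, so s·k^α = (n + g + δ)·k.
Rearranging, k^(1−α) = s / (n + g + δ).
k^0.72 = 0.32 / (0.023 + 0.012 + 0.105) = 0.32 / 0.140 = 2.2857
k* = 2.2857^(1/0.72) ≈ 3.1524
y* = (k*)^α = 3.1524^0.28 ≈ 1.3792
c* = (1 − s)·y* = (1 − 0.32) × 1.3792 ≈ 0.9379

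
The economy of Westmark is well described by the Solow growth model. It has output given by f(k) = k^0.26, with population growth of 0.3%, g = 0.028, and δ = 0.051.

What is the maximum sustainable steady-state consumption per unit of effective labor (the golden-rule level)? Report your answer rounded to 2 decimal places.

At the golden rule, f'(k) = n + g + δ, so α·k^(α−1) = n + g + δ and k_gold = (α/(n + g + δ))^(1/(1−α)).
k_gold = (0.26/0.082)^(1/0.74) = 3.1707^1.3514 ≈ 4.7562
c_gold = f(k_gold) − (n + g + δ)·k_gold = 1.5000 − 0.082×4.7562 ≈ 1.1100

c_gold ≈ 1.11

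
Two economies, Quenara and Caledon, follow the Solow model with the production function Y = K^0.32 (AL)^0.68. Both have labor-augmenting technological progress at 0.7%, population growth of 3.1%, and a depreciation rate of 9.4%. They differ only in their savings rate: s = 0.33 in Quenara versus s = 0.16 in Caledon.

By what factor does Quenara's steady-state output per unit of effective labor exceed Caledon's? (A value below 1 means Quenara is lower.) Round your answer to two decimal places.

ratio ≈ 1.41

Steady-state y* = [s/(n + g + δ)]^(α/(1−α)), so the ratio is [ (s_Q/(n + g + δ)_Q) / (s_C/(n + g + δ)_C) ]^0.4706.
s_Q/(n + g + δ)_Q = 0.33/0.132 = 2.5000; s_C/(n + g + δ)_C = 0.16/0.132 = 1.2121.
Ratio = (2.5000/1.2121)^0.4706 = 2.0625^0.4706 ≈ 1.4059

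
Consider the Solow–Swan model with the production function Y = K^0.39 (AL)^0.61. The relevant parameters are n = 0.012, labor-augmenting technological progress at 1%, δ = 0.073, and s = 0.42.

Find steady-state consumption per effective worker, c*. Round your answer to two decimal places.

c* ≈ 1.50

At the steady state, Δk = 0, so s·k^α = (n + g + δ)·k.
Rearranging, k^(1−α) = s / (n + g + δ).
k^0.61 = 0.42 / (0.012 + 0.010 + 0.073) = 0.42 / 0.095 = 4.4211
k* = 4.4211^(1/0.61) ≈ 11.4353
y* = (k*)^α = 11.4353^0.39 ≈ 2.5865
c* = (1 − s)·y* = (1 − 0.42) × 2.5865 ≈ 1.5002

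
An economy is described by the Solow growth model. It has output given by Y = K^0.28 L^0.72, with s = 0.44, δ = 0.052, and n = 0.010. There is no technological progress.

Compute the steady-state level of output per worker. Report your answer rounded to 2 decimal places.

y* ≈ 2.14

In steady state, investment equals break-even investment: s·k^α = (n + δ)·k.
Dividing both sides by k: k^(1−α) = s / (n + δ).
k^0.72 = 0.44 / (0.010 + 0.052) = 0.44 / 0.062 = 7.0968
k* = 7.0968^(1/0.72) ≈ 15.2066
y* = (k*)^α = 15.2066^0.28 ≈ 2.1427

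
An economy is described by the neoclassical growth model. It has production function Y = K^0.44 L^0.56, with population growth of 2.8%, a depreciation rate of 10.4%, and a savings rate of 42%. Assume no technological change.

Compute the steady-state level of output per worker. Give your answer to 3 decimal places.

y* = 2.483

In steady state, investment equals break-even investment: s·k^α = (n + δ)·k.
Dividing both sides by k: k^(1−α) = s / (n + δ).
k^0.56 = 0.42 / (0.028 + 0.104) = 0.42 / 0.132 = 3.1818
k* = 3.1818^(1/0.56) ≈ 7.9001
y* = (k*)^α = 7.9001^0.44 ≈ 2.4829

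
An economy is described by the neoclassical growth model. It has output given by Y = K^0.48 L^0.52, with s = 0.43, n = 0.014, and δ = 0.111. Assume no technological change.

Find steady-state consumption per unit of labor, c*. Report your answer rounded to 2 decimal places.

At the steady state, Δk = 0, so s·k^α = (n + δ)·k.
Rearranging, k^(1−α) = s / (n + δ).
k^0.52 = 0.43 / (0.014 + 0.111) = 0.43 / 0.125 = 3.4400
k* = 3.4400^(1/0.52) ≈ 10.7608
y* = (k*)^α = 10.7608^0.48 ≈ 3.1281
c* = (1 − s)·y* = (1 − 0.43) × 3.1281 ≈ 1.7830

c* ≈ 1.78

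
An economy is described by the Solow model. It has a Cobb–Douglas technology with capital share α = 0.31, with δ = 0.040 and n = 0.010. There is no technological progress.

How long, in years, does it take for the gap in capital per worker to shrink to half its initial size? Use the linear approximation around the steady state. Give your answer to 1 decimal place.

Near the steady state the convergence rate is λ = (1 − α)(n + δ).
λ = (1 − 0.31) × 0.050 = 0.69 × 0.050 = 0.0345
Half-life = ln 2 / λ = 0.6931 / 0.0345 ≈ 20.09 years

t_½ ≈ 20.1 years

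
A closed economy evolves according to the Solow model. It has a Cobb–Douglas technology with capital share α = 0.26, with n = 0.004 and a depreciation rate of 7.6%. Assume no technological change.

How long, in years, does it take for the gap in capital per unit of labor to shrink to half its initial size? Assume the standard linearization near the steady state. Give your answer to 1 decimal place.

about 11.7 years

Near the steady state the convergence rate is λ = (1 − α)(n + δ).
λ = (1 − 0.26) × 0.080 = 0.74 × 0.080 = 0.0592
Half-life = ln 2 / λ = 0.6931 / 0.0592 ≈ 11.71 years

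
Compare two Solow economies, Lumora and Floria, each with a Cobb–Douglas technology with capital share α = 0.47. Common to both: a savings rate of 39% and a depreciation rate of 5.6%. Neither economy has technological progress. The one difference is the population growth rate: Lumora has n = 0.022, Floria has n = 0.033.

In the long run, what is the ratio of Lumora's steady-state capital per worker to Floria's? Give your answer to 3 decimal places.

k*_L / k*_F ≈ 1.283

Steady-state k* = [s/(n + δ)]^(1/(1−α)), so the ratio is [ (s_L/(n + δ)_L) / (s_F/(n + δ)_F) ]^1.8868.
s_L/(n + δ)_L = 0.39/0.078 = 5.0000; s_F/(n + δ)_F = 0.39/0.089 = 4.3820.
Ratio = (5.0000/4.3820)^1.8868 = 1.1410^1.8868 ≈ 1.2826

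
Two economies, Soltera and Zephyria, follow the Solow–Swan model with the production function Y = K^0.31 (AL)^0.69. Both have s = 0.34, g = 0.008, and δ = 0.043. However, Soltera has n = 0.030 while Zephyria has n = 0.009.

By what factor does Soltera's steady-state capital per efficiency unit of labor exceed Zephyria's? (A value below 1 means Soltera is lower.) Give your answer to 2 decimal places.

Steady-state k* = [s/(n + g + δ)]^(1/(1−α)), so the ratio is [ (s_S/(n + g + δ)_S) / (s_Z/(n + g + δ)_Z) ]^1.4493.
s_S/(n + g + δ)_S = 0.34/0.081 = 4.1975; s_Z/(n + g + δ)_Z = 0.34/0.060 = 5.6667.
Ratio = (4.1975/5.6667)^1.4493 = 0.7407^1.4493 ≈ 0.6473

ratio ≈ 0.65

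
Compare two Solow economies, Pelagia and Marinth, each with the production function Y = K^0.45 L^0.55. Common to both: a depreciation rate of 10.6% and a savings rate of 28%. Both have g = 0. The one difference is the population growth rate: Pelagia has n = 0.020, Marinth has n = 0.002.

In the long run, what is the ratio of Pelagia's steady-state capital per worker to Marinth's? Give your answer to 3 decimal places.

Steady-state k* = [s/(n + δ)]^(1/(1−α)), so the ratio is [ (s_P/(n + δ)_P) / (s_M/(n + δ)_M) ]^1.8182.
s_P/(n + δ)_P = 0.28/0.126 = 2.2222; s_M/(n + δ)_M = 0.28/0.108 = 2.5926.
Ratio = (2.2222/2.5926)^1.8182 = 0.8571^1.8182 ≈ 0.7555

k*_P / k*_M ≈ 0.756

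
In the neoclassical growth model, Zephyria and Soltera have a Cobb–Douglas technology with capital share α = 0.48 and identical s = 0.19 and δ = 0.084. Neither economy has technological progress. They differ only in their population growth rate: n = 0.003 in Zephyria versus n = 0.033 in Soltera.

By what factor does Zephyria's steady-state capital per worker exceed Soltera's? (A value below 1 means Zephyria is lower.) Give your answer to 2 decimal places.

Steady-state k* = [s/(n + δ)]^(1/(1−α)), so the ratio is [ (s_Z/(n + δ)_Z) / (s_S/(n + δ)_S) ]^1.9231.
s_Z/(n + δ)_Z = 0.19/0.087 = 2.1839; s_S/(n + δ)_S = 0.19/0.117 = 1.6239.
Ratio = (2.1839/1.6239)^1.9231 = 1.3448^1.9231 ≈ 1.7678

ratio ≈ 1.77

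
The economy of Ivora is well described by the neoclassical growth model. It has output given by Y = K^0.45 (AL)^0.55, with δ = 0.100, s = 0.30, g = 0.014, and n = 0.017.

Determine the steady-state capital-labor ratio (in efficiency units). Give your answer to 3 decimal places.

At the steady state, Δk = 0, so s·k^α = (n + g + δ)·k.
Dividing both sides by k: k^(1−α) = s / (n + g + δ).
k^0.55 = 0.30 / (0.017 + 0.014 + 0.100) = 0.30 / 0.131 = 2.2901
k* = 2.2901^(1/0.55) ≈ 4.5111

k* ≈ 4.511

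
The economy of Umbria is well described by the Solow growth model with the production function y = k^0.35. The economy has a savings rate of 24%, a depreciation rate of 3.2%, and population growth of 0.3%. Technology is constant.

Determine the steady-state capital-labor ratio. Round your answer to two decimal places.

k* ≈ 19.34

In steady state, investment equals break-even investment: s·k^α = (n + δ)·k.
Rearranging, k^(1−α) = s / (n + δ).
k^0.65 = 0.24 / (0.003 + 0.032) = 0.24 / 0.035 = 6.8571
k* = 6.8571^(1/0.65) ≈ 19.3361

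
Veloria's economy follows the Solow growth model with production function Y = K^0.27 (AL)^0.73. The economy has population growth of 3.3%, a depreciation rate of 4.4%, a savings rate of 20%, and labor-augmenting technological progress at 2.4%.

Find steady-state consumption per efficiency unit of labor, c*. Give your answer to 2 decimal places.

In steady state, investment equals break-even investment: s·k^α = (n + g + δ)·k.
Dividing both sides by k: k^(1−α) = s / (n + g + δ).
k^0.73 = 0.20 / (0.033 + 0.024 + 0.044) = 0.20 / 0.101 = 1.9802
k* = 1.9802^(1/0.73) ≈ 2.5495
y* = (k*)^α = 2.5495^0.27 ≈ 1.2875
c* = (1 − s)·y* = (1 − 0.20) × 1.2875 ≈ 1.0300

c* ≈ 1.03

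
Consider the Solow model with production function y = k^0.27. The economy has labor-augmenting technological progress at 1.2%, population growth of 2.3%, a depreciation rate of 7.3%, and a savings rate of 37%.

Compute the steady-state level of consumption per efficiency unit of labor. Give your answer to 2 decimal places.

c* ≈ 0.99

At the steady state, Δk = 0, so s·k^α = (n + g + δ)·k.
Dividing both sides by k: k^(1−α) = s / (n + g + δ).
k^0.73 = 0.37 / (0.023 + 0.012 + 0.073) = 0.37 / 0.108 = 3.4259
k* = 3.4259^(1/0.73) ≈ 5.4022
y* = (k*)^α = 5.4022^0.27 ≈ 1.5769
c* = (1 − s)·y* = (1 − 0.37) × 1.5769 ≈ 0.9934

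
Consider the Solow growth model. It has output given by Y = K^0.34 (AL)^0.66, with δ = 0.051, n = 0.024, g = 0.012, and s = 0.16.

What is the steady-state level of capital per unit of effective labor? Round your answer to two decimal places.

In steady state, investment equals break-even investment: s·k^α = (n + g + δ)·k.
Rearranging, k^(1−α) = s / (n + g + δ).
k^0.66 = 0.16 / (0.024 + 0.012 + 0.051) = 0.16 / 0.087 = 1.8391
k* = 1.8391^(1/0.66) ≈ 2.5172

k* ≈ 2.52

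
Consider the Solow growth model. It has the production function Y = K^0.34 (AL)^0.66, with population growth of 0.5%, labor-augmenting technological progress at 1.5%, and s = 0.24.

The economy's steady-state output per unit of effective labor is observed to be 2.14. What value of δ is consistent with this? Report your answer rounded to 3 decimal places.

δ ≈ 0.035

At the steady state, Δk = 0, so s·k^α = (n + g + δ)·k.
Since y* = [s/(n + g + δ)]^(α/(1−α)), we have s/(n + g + δ) = (y*)^((1−α)/α) = 2.14^1.9412 = 4.3792.
Therefore n + g + δ = s / 4.3792 = 0.24 / 4.3792 = 0.0548, so δ = 0.0548 − 0.020 = 0.0348.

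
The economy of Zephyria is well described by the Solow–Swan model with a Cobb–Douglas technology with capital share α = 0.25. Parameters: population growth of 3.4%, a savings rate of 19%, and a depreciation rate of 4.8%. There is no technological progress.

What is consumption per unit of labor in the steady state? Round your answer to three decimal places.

Steady state requires s·f(k) = (n + δ)·k, i.e. s·k^α = (n + δ)·k.
Dividing both sides by k: k^(1−α) = s / (n + δ).
k^0.75 = 0.19 / (0.034 + 0.048) = 0.19 / 0.082 = 2.3171
k* = 2.3171^(1/0.75) ≈ 3.0661
y* = (k*)^α = 3.0661^0.25 ≈ 1.3233
c* = (1 − s)·y* = (1 − 0.19) × 1.3233 ≈ 1.0719

c* = 1.072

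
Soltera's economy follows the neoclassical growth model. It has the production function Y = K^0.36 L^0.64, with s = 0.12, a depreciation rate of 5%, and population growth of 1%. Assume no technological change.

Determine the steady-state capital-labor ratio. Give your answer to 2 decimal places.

At the steady state, Δk = 0, so s·k^α = (n + δ)·k.
Dividing both sides by k: k^(1−α) = s / (n + δ).
k^0.64 = 0.12 / (0.010 + 0.050) = 0.12 / 0.060 = 2.0000
k* = 2.0000^(1/0.64) ≈ 2.9537

k* ≈ 2.95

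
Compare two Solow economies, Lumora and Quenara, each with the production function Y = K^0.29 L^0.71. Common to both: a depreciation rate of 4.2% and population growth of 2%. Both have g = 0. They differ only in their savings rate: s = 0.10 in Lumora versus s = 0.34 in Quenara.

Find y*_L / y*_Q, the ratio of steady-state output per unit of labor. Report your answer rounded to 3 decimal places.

y*_L / y*_Q ≈ 0.607

Steady-state y* = [s/(n + δ)]^(α/(1−α)), so the ratio is [ (s_L/(n + δ)_L) / (s_Q/(n + δ)_Q) ]^0.4085.
s_L/(n + δ)_L = 0.10/0.062 = 1.6129; s_Q/(n + δ)_Q = 0.34/0.062 = 5.4839.
Ratio = (1.6129/5.4839)^0.4085 = 0.2941^0.4085 ≈ 0.6066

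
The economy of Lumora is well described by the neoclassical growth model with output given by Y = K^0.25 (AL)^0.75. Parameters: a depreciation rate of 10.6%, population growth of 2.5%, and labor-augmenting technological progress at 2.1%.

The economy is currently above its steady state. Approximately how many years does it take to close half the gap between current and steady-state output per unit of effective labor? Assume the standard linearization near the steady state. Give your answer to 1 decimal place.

about 6.1 years

Near the steady state the convergence rate is λ = (1 − α)(n + g + δ).
λ = (1 − 0.25) × 0.152 = 0.75 × 0.152 = 0.1140
Half-life = ln 2 / λ = 0.6931 / 0.1140 ≈ 6.08 years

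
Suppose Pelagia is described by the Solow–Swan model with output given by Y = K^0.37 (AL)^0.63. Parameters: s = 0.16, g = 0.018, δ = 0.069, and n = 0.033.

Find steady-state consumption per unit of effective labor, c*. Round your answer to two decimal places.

c* = 0.99

In steady state, investment equals break-even investment: s·k^α = (n + g + δ)·k.
Dividing both sides by k: k^(1−α) = s / (n + g + δ).
k^0.63 = 0.16 / (0.033 + 0.018 + 0.069) = 0.16 / 0.120 = 1.3333
k* = 1.3333^(1/0.63) ≈ 1.5787
y* = (k*)^α = 1.5787^0.37 ≈ 1.1841
c* = (1 − s)·y* = (1 − 0.16) × 1.1841 ≈ 0.9946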